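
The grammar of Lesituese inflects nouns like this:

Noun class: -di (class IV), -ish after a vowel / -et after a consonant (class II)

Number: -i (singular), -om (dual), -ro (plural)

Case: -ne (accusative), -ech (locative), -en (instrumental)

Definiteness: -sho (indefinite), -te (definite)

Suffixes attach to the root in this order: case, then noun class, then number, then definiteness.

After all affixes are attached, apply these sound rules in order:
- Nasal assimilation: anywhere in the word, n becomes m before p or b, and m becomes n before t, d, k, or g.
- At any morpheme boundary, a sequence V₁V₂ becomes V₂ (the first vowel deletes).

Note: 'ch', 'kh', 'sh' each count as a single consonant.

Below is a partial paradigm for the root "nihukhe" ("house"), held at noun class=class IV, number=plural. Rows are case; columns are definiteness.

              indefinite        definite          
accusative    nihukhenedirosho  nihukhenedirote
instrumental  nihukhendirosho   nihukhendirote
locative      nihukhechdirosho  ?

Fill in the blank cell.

Attach case locative -ech → nihukheech.
Attach noun class class IV -di → nihukheechdi.
Attach number plural -ro → nihukheechdiro.
Attach definiteness definite -te → nihukheechdirote.
Nasal assimilation: no change.
Apply vowel deletion: nihukheechdirote → nihukhechdirote.

nihukhechdirote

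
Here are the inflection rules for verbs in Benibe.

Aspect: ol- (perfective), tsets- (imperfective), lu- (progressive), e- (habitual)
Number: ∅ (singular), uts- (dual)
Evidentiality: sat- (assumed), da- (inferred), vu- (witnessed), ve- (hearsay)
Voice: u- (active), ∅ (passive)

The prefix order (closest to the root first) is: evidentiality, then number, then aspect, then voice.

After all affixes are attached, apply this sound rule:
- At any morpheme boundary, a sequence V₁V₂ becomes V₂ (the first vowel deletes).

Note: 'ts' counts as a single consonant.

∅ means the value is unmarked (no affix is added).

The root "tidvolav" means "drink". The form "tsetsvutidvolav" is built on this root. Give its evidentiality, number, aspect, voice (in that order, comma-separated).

Segment: tsets-vu-tidvolav.
evidentiality: vu- → witnessed.
number: ∅ → singular.
aspect: tsets- → imperfective.
voice: ∅ → passive.

witnessed, singular, imperfective, passive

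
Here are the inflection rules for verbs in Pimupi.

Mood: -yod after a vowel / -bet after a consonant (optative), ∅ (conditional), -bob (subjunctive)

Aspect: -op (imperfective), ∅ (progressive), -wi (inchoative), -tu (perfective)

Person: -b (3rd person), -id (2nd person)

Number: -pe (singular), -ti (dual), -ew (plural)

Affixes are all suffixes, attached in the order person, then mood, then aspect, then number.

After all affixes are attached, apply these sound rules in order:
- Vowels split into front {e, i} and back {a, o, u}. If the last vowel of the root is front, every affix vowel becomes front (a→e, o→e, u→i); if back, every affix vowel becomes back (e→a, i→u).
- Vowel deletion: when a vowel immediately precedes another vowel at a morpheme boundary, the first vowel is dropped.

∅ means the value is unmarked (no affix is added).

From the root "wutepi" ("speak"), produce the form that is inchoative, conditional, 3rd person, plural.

wutepibwew

Attach person 3rd person -b → wutepib.
mood = conditional: zero marking, form stays wutepib.
Attach aspect inchoative -wi → wutepibwi.
Attach number plural -ew → wutepibwiew.
Vowel harmony: no change.
Apply vowel deletion: wutepibwiew → wutepibwew.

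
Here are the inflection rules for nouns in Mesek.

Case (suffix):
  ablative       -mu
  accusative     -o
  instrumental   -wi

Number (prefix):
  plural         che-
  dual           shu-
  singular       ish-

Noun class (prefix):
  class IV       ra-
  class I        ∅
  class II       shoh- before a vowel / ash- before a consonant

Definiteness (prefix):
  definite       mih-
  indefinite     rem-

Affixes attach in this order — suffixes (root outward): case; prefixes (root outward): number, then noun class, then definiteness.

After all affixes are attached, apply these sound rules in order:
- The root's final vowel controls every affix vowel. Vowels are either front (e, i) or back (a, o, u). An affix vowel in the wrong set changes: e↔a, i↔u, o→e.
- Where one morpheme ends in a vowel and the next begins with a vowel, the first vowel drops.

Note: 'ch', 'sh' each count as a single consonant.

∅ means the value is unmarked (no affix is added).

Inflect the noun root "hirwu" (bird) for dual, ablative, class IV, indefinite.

ramrashuhirwumu

Attach case ablative -mu → hirwumu.
Attach number dual shu- → shuhirwumu.
Attach noun class class IV ra- → rashuhirwumu.
Attach definiteness indefinite rem- → remrashuhirwumu.
Apply vowel harmony: remrashuhirwumu → ramrashuhirwumu.
Vowel deletion: no change.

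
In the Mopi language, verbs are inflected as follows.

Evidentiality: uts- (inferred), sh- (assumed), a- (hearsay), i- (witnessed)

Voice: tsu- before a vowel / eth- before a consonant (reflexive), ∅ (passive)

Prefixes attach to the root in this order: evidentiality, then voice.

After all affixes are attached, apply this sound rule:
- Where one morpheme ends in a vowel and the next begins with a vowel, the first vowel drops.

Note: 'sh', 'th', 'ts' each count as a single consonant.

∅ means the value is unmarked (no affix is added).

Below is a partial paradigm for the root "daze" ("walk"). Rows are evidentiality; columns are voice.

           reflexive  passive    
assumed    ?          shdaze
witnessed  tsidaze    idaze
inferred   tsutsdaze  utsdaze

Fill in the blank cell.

Attach evidentiality assumed sh- → shdaze.
Attach voice reflexive eth- (before consonant 'sh') → ethshdaze.
Vowel deletion: no change.

ethshdaze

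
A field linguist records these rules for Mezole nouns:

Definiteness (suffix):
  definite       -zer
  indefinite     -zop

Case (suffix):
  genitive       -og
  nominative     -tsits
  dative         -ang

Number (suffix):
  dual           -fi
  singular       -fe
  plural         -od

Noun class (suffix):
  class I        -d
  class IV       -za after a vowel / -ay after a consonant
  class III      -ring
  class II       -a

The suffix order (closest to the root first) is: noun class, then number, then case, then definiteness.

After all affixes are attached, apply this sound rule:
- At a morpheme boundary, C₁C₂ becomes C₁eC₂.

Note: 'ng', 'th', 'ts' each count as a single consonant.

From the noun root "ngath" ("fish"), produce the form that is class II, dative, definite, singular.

ngathafeangezer

Attach noun class class II -a → ngatha.
Attach number singular -fe → ngathafe.
Attach case dative -ang → ngathafeang.
Attach definiteness definite -zer → ngathafeangzer.
Apply epenthesis: ngathafeangzer → ngathafeangezer.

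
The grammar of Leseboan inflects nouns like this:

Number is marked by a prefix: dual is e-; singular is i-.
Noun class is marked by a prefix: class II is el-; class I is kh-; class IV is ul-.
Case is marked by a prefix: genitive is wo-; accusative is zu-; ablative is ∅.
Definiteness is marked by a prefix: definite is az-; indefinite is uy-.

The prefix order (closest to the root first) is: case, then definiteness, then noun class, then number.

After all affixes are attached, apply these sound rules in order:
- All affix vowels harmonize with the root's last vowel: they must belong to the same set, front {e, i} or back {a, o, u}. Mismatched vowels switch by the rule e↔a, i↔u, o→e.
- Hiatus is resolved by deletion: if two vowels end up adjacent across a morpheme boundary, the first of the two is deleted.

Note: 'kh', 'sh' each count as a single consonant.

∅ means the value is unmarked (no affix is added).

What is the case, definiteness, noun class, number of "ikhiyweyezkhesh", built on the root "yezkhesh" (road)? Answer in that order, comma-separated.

genitive, indefinite, class I, singular

Segment: i-kh-uy-wo-yezkhesh.
case: wo- → genitive.
definiteness: uy- → indefinite.
noun class: kh- → class I.
number: i- → singular.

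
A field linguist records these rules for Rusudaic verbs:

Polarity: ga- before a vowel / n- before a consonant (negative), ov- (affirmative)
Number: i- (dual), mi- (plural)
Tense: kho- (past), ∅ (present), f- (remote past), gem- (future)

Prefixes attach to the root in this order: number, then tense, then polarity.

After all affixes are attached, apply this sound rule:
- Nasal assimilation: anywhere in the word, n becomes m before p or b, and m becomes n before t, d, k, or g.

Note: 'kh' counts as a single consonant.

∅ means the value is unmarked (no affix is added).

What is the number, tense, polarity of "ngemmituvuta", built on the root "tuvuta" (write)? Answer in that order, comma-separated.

plural, future, negative

Segment: n-gem-mi-tuvuta.
number: mi- → plural.
tense: gem- → future.
polarity: ga/n- → negative.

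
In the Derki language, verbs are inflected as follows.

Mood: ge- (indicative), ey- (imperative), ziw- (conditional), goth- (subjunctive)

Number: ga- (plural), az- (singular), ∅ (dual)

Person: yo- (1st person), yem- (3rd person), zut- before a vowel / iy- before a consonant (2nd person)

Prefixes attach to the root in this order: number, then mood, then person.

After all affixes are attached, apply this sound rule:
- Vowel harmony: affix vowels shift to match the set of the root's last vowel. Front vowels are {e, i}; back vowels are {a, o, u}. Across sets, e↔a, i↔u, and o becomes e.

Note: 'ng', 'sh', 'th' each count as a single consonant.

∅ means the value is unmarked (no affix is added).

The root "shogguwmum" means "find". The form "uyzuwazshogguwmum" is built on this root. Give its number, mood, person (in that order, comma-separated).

singular, conditional, 2nd person

Segment: iy-ziw-az-shogguwmum.
number: az- → singular.
mood: ziw- → conditional.
person: zut/iy- → 2nd person.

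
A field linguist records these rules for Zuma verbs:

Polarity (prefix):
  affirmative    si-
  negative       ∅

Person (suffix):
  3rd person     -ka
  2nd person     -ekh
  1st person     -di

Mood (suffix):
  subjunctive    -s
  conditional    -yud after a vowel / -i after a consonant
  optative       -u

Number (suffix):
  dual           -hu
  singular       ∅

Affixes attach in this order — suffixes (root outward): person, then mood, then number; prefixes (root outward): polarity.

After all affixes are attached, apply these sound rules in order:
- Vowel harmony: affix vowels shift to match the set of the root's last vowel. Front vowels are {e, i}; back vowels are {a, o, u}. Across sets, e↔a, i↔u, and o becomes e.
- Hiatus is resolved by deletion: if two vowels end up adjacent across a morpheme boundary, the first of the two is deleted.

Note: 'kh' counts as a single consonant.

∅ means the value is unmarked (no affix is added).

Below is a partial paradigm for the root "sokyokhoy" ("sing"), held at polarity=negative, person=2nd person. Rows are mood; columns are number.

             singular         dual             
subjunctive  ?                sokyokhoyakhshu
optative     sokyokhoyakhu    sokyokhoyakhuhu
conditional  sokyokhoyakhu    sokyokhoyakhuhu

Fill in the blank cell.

polarity = negative: zero marking, form stays sokyokhoy.
Attach person 2nd person -ekh → sokyokhoyekh.
Attach mood subjunctive -s → sokyokhoyekhs.
number = singular: zero marking, form stays sokyokhoyekhs.
Apply vowel harmony: sokyokhoyekhs → sokyokhoyakhs.
Vowel deletion: no change.

sokyokhoyakhs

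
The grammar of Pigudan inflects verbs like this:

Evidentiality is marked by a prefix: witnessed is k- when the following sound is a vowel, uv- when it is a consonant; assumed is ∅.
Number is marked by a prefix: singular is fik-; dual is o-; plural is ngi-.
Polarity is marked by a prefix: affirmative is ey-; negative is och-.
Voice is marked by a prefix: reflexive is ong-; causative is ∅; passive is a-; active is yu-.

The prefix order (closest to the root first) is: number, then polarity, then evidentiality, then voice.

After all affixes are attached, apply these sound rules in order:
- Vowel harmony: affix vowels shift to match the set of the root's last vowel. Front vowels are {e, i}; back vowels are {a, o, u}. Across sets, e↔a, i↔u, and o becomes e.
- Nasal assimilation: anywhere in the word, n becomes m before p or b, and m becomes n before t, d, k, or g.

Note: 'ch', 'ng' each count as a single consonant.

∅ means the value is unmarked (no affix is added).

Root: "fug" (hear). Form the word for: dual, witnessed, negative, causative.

kochofug

Attach number dual o- → ofug.
Attach polarity negative och- → ochofug.
Attach evidentiality witnessed k- (before vowel 'o') → kochofug.
voice = causative: zero marking, form stays kochofug.
Vowel harmony: no change.
Nasal assimilation: no change.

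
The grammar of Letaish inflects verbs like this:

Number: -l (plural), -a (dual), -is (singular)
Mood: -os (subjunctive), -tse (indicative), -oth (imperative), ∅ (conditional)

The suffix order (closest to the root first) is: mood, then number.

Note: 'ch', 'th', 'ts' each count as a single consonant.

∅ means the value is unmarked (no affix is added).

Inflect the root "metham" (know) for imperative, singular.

Attach mood imperative -oth → methamoth.
Attach number singular -is → methamothis.

methamothis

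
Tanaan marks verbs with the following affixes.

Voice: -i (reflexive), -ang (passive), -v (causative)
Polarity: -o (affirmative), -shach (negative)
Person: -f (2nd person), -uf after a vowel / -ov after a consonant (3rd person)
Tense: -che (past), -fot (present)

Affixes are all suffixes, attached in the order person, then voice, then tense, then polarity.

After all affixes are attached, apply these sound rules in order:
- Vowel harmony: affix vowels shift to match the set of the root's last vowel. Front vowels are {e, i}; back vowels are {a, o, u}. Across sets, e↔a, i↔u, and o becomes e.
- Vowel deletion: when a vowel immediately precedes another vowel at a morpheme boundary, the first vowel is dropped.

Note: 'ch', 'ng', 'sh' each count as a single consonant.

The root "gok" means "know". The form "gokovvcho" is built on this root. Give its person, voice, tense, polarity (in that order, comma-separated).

3rd person, causative, past, affirmative

Segment: gok-ov-v-che-o.
person: -uf/ov → 3rd person.
voice: -v → causative.
tense: -che → past.
polarity: -o → affirmative.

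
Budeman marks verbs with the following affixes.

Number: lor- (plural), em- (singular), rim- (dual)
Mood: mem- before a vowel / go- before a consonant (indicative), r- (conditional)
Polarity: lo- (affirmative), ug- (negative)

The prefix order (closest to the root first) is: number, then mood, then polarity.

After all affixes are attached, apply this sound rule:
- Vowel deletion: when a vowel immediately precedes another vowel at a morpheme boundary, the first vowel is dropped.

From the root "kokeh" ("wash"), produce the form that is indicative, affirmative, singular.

lomememkokeh

Attach number singular em- → emkokeh.
Attach mood indicative mem- (before vowel 'e') → mememkokeh.
Attach polarity affirmative lo- → lomememkokeh.
Vowel deletion: no change.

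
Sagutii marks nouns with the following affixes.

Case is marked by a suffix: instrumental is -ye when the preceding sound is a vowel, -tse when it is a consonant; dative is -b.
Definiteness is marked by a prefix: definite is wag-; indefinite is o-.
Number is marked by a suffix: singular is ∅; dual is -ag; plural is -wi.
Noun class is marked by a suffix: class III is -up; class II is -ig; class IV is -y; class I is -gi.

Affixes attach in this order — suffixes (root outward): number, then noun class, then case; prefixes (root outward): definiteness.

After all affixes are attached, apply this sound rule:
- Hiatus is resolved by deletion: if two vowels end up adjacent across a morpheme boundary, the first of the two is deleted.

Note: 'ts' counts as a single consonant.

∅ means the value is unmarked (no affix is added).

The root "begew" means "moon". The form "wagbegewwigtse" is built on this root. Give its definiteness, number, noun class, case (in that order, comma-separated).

Segment: wag-begew-wi-ig-tse.
definiteness: wag- → definite.
number: -wi → plural.
noun class: -ig → class II.
case: -ye/tse → instrumental.

definite, plural, class II, instrumental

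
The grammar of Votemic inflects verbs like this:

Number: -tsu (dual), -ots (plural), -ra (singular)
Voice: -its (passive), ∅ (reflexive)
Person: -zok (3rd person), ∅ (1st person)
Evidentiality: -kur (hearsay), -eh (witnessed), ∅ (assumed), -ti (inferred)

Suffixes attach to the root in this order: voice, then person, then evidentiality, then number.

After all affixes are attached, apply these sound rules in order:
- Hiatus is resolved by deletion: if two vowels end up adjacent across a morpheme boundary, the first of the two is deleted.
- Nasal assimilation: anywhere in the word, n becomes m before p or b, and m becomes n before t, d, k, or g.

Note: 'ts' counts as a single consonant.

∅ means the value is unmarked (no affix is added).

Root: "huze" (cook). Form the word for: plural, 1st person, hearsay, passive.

Attach voice passive -its → huzeits.
person = 1st person: zero marking, form stays huzeits.
Attach evidentiality hearsay -kur → huzeitskur.
Attach number plural -ots → huzeitskurots.
Apply vowel deletion: huzeitskurots → huzitskurots.
Nasal assimilation: no change.

huzitskurots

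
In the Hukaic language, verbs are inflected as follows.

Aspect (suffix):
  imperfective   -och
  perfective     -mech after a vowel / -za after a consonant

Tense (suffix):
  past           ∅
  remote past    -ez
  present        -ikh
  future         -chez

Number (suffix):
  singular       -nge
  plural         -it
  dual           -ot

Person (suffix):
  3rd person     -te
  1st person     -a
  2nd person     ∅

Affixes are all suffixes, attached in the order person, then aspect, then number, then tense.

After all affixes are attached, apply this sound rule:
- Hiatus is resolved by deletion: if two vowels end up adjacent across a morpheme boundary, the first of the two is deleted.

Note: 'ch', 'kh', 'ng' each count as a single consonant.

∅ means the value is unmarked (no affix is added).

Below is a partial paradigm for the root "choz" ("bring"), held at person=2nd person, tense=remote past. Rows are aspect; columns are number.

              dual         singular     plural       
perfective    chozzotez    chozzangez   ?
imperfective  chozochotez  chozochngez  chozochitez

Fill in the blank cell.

person = 2nd person: zero marking, form stays choz.
Attach aspect perfective -za (after consonant 'z') → chozza.
Attach number plural -it → chozzait.
Attach tense remote past -ez → chozzaitez.
Apply vowel deletion: chozzaitez → chozzitez.

chozzitez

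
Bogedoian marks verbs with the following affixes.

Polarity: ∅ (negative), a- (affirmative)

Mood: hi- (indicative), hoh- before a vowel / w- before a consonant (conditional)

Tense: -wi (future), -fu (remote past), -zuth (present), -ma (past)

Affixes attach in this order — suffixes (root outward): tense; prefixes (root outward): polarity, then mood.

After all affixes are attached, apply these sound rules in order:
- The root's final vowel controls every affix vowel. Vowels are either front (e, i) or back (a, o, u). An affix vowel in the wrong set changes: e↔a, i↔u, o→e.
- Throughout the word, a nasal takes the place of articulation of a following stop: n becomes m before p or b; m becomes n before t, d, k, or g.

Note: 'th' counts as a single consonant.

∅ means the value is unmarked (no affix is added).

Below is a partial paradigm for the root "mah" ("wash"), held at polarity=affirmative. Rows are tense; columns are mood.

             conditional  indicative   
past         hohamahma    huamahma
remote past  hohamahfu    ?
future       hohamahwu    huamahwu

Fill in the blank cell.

huamahfu

Attach polarity affirmative a- → amah.
Attach tense remote past -fu → amahfu.
Attach mood indicative hi- → hiamahfu.
Apply vowel harmony: hiamahfu → huamahfu.
Nasal assimilation: no change.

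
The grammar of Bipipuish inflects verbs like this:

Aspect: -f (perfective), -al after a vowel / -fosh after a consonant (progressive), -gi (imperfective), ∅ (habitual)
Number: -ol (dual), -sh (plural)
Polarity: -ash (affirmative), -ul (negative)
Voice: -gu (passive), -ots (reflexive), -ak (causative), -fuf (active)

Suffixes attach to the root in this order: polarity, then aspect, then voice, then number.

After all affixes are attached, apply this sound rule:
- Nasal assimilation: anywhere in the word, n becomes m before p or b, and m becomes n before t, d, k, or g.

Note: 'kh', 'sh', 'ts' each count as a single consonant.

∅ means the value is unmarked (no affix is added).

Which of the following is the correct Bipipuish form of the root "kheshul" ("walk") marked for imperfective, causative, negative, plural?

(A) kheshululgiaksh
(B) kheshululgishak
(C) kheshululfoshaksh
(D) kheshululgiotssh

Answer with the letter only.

Attach polarity negative -ul → kheshulul.
Attach aspect imperfective -gi → kheshululgi.
Attach voice causative -ak → kheshululgiak.
Attach number plural -sh → kheshululgiaksh.
Nasal assimilation: no change.
So the correct form is kheshululgiaksh, option (A).
(C) kheshululfoshaksh is wrong: it uses progressive instead of imperfective for aspect.
(B) kheshululgishak is wrong: it has the affixes in the wrong order.
(D) kheshululgiotssh is wrong: it uses reflexive instead of causative for voice.

A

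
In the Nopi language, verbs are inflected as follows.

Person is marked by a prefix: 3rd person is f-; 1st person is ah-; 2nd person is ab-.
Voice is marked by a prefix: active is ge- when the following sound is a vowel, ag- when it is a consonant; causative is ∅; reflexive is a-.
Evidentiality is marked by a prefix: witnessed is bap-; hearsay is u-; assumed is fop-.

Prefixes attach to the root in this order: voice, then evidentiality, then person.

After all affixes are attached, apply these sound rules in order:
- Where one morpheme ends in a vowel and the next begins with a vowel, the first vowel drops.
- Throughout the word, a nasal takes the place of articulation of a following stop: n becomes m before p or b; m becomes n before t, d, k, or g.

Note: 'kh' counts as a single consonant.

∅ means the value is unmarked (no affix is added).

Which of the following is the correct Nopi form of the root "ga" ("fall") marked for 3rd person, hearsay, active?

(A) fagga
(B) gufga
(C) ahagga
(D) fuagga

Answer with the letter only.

Attach voice active ag- (before consonant 'g') → agga.
Attach evidentiality hearsay u- → uagga.
Attach person 3rd person f- → fuagga.
Apply vowel deletion: fuagga → fagga.
Nasal assimilation: no change.
So the correct form is fagga, option (A).
(D) fuagga is wrong: it fails to apply the sound rule(s).
(C) ahagga is wrong: it uses 1st person instead of 3rd person for person.
(B) gufga is wrong: it has the affixes in the wrong order.

A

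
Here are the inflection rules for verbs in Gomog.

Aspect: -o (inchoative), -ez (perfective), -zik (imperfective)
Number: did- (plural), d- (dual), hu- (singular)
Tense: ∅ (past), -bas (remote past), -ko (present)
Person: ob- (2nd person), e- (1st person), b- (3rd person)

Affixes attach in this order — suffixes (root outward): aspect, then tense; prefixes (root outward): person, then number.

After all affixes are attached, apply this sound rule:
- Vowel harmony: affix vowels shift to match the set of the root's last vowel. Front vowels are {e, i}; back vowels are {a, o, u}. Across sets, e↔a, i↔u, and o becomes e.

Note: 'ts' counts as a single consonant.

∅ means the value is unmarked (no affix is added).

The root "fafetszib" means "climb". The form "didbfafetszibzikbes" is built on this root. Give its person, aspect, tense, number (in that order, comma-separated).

Segment: did-b-fafetszib-zik-bas.
person: b- → 3rd person.
aspect: -zik → imperfective.
tense: -bas → remote past.
number: did- → plural.

3rd person, imperfective, remote past, plural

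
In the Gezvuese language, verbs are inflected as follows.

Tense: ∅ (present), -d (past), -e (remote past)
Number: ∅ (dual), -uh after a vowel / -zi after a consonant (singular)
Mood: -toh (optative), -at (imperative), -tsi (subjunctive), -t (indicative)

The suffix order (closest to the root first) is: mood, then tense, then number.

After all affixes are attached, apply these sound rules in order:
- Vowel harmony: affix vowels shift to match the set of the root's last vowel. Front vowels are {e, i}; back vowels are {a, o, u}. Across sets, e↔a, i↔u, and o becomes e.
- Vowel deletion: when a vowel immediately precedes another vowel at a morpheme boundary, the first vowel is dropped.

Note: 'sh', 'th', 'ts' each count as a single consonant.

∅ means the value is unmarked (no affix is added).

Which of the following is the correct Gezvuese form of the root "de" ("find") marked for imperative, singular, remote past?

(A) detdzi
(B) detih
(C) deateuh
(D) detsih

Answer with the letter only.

B

Attach mood imperative -at → deat.
Attach tense remote past -e → deate.
Attach number singular -uh (after vowel 'e') → deateuh.
Apply vowel harmony: deateuh → deeteih.
Apply vowel deletion: deeteih → detih.
So the correct form is detih, option (B).
(A) detdzi is wrong: it uses past instead of remote past for tense.
(C) deateuh is wrong: it fails to apply the sound rule(s).
(D) detsih is wrong: it uses subjunctive instead of imperative for mood.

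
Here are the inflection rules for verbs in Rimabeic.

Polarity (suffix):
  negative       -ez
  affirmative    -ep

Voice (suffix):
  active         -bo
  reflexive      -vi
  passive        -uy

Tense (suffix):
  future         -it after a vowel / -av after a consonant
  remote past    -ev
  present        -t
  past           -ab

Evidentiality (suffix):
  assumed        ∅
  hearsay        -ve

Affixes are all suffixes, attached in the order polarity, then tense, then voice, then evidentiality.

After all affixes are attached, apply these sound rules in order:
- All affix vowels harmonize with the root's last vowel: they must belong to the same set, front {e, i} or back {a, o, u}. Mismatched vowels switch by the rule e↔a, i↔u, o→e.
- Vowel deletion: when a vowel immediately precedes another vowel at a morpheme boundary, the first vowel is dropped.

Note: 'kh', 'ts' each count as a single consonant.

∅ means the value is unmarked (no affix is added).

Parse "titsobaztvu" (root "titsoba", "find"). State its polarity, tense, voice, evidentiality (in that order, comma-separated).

negative, present, reflexive, assumed

Segment: titsoba-ez-t-vi.
polarity: -ez → negative.
tense: -t → present.
voice: -vi → reflexive.
evidentiality: ∅ → assumed.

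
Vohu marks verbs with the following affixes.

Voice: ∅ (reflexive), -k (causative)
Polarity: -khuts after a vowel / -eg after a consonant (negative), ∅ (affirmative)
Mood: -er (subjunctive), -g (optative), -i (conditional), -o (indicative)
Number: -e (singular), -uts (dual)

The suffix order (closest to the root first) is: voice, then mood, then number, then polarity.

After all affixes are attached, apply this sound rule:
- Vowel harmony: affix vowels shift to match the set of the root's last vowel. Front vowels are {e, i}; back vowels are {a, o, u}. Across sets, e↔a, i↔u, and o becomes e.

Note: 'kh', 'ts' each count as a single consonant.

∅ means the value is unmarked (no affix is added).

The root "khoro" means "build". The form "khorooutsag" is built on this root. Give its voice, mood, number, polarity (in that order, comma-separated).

reflexive, indicative, dual, negative

Segment: khoro-o-uts-eg.
voice: ∅ → reflexive.
mood: -o → indicative.
number: -uts → dual.
polarity: -khuts/eg → negative.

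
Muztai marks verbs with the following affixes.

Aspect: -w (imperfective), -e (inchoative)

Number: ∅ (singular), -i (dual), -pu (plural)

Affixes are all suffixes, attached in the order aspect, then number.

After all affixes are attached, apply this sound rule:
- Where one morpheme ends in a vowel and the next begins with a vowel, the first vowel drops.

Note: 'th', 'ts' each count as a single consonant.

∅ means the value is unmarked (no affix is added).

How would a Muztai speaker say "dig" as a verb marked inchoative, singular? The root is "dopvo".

dopve

Attach aspect inchoative -e → dopvoe.
number = singular: zero marking, form stays dopvoe.
Apply vowel deletion: dopvoe → dopve.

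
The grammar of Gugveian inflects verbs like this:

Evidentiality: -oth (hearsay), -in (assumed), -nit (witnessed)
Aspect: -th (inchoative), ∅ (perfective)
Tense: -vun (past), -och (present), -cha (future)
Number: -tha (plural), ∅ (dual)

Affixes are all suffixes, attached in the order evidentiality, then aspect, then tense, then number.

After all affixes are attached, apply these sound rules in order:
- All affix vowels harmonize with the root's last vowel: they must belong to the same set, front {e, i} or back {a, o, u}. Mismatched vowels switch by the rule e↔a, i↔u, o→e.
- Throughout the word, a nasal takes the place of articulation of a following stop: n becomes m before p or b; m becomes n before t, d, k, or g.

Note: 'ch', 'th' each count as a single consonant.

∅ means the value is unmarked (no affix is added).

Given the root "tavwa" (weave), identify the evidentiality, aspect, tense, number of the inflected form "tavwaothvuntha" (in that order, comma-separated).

hearsay, perfective, past, plural

Segment: tavwa-oth-vun-tha.
evidentiality: -oth → hearsay.
aspect: ∅ → perfective.
tense: -vun → past.
number: -tha → plural.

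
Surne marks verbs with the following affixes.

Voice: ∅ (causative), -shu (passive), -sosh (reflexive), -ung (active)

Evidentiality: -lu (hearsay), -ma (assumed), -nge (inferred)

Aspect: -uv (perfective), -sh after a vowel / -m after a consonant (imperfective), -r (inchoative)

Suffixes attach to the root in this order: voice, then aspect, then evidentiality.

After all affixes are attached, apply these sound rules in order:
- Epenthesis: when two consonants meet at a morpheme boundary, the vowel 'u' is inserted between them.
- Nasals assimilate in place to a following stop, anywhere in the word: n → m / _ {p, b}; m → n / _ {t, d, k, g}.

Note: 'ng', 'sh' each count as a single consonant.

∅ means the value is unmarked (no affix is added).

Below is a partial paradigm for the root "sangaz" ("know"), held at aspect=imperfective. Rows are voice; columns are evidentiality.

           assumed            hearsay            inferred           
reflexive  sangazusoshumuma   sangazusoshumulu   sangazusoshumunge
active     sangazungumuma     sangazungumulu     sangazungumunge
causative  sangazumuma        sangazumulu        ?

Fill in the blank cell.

voice = causative: zero marking, form stays sangaz.
Attach aspect imperfective -m (after consonant 'z') → sangazm.
Attach evidentiality inferred -nge → sangazmnge.
Apply epenthesis: sangazmnge → sangazumunge.
Nasal assimilation: no change.

sangazumunge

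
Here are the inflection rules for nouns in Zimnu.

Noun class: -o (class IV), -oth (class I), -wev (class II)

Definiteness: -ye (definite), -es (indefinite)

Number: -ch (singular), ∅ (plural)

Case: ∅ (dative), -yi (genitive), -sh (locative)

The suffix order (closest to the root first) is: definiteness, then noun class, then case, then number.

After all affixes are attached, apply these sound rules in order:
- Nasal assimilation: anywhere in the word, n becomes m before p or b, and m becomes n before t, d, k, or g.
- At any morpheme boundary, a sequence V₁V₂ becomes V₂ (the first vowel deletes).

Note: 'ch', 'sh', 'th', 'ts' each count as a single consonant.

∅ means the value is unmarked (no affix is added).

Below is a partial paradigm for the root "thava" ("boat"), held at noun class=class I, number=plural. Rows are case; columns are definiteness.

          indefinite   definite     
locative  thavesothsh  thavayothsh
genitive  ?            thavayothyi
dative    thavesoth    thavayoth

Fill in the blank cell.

Attach definiteness indefinite -es → thavaes.
Attach noun class class I -oth → thavaesoth.
Attach case genitive -yi → thavaesothyi.
number = plural: zero marking, form stays thavaesothyi.
Nasal assimilation: no change.
Apply vowel deletion: thavaesothyi → thavesothyi.

thavesothyi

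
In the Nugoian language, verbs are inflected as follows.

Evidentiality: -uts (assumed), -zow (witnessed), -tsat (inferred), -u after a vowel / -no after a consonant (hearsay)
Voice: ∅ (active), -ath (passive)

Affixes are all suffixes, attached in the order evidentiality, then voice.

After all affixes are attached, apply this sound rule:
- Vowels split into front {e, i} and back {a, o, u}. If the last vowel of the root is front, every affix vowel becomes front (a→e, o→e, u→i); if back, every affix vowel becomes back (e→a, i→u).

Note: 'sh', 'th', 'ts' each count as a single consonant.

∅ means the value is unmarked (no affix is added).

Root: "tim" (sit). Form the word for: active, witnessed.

timzew

Attach evidentiality witnessed -zow → timzow.
voice = active: zero marking, form stays timzow.
Apply vowel harmony: timzow → timzew.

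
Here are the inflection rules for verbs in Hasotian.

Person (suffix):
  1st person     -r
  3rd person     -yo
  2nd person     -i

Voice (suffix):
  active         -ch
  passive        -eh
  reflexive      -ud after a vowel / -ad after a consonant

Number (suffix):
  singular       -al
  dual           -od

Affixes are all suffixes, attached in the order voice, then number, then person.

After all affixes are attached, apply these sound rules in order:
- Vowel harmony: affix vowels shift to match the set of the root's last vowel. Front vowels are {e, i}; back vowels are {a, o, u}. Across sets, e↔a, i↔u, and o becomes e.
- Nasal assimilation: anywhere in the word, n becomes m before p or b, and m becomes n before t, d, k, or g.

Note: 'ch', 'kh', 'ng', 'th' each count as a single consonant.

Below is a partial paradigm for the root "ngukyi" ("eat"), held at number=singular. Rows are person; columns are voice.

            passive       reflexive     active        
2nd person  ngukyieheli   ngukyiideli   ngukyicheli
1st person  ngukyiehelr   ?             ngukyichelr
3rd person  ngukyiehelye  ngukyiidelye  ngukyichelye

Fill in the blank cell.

Attach voice reflexive -ud (after vowel 'i') → ngukyiud.
Attach number singular -al → ngukyiudal.
Attach person 1st person -r → ngukyiudalr.
Apply vowel harmony: ngukyiudalr → ngukyiidelr.
Nasal assimilation: no change.

ngukyiidelr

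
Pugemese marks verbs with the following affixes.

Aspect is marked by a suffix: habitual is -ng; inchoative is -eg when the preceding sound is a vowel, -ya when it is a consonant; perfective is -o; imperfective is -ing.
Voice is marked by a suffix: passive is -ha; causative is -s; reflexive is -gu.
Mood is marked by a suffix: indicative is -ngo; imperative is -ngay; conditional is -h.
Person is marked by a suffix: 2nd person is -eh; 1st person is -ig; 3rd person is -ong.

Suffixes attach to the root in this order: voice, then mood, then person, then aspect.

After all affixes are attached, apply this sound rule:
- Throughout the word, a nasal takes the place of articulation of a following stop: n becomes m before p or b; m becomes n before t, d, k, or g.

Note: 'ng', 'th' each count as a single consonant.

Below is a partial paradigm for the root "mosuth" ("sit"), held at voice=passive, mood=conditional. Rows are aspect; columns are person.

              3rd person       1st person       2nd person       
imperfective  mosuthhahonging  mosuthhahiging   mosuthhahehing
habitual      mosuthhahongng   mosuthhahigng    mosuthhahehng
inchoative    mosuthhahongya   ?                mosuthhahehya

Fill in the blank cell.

mosuthhahigya

Attach voice passive -ha → mosuthha.
Attach mood conditional -h → mosuthhah.
Attach person 1st person -ig → mosuthhahig.
Attach aspect inchoative -ya (after consonant 'g') → mosuthhahigya.
Nasal assimilation: no change.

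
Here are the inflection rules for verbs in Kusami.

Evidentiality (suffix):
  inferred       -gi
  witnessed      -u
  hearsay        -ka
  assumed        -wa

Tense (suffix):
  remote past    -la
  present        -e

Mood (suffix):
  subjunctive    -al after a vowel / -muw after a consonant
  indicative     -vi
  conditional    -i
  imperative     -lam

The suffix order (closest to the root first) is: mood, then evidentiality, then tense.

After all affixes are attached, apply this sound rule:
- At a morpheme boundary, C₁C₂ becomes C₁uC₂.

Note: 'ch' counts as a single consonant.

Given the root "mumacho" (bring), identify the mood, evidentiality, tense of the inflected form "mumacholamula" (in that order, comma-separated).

imperative, witnessed, remote past

Segment: mumacho-lam-u-la.
mood: -lam → imperative.
evidentiality: -u → witnessed.
tense: -la → remote past.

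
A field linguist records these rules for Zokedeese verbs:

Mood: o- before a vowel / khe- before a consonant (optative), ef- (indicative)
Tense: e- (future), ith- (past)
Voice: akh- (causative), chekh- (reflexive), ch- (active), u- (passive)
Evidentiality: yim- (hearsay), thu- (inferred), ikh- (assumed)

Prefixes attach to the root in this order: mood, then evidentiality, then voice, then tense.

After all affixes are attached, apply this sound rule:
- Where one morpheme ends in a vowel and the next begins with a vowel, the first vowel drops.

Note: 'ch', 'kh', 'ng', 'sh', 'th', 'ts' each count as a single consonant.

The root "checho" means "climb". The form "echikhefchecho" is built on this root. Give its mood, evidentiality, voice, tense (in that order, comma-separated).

indicative, assumed, active, future

Segment: e-ch-ikh-ef-checho.
mood: ef- → indicative.
evidentiality: ikh- → assumed.
voice: ch- → active.
tense: e- → future.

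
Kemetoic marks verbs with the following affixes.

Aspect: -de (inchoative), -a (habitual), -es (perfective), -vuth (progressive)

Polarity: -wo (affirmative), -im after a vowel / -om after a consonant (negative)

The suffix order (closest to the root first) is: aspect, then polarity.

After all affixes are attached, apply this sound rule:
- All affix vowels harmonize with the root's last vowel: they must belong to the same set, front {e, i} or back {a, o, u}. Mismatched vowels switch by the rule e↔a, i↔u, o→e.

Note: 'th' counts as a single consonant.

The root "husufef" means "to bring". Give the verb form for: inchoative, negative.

husufefdeim

Attach aspect inchoative -de → husufefde.
Attach polarity negative -im (after vowel 'e') → husufefdeim.
Vowel harmony: no change.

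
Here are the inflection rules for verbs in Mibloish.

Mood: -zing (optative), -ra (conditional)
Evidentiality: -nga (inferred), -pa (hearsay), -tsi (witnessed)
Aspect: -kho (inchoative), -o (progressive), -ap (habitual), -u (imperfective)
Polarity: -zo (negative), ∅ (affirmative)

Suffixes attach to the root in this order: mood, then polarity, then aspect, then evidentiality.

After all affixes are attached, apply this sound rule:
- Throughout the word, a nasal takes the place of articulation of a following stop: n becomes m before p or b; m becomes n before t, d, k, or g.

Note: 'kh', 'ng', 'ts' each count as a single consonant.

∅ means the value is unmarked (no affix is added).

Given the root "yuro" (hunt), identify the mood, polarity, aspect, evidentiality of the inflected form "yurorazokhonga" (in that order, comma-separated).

conditional, negative, inchoative, inferred

Segment: yuro-ra-zo-kho-nga.
mood: -ra → conditional.
polarity: -zo → negative.
aspect: -kho → inchoative.
evidentiality: -nga → inferred.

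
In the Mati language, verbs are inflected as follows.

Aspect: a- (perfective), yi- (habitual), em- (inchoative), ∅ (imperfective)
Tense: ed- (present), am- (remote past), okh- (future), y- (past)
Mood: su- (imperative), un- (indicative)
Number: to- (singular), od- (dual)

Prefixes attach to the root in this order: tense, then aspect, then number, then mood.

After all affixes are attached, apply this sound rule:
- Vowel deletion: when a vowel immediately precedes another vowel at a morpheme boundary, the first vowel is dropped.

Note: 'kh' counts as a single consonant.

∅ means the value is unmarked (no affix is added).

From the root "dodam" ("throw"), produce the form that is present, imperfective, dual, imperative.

sodeddodam

Attach tense present ed- → eddodam.
aspect = imperfective: zero marking, form stays eddodam.
Attach number dual od- → odeddodam.
Attach mood imperative su- → suodeddodam.
Apply vowel deletion: suodeddodam → sodeddodam.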